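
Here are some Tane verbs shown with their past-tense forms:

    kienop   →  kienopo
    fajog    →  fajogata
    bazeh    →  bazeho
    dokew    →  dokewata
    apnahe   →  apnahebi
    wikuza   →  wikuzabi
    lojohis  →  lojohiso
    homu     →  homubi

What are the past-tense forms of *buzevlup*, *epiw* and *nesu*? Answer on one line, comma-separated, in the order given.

buzevlupo, epiwata, nesubi

Looking at the final sound of each stem: -o when the stem ends in a voiceless consonant (*kienop*, *bazeh*, *lojohis*); -ata when the stem ends in a voiced consonant (*fajog*, *dokew*); -bi when the stem ends in a vowel (*apnahe*, *wikuza*, *homu*).
*buzevlup*: final sound = /p/, a voiceless consonant → -o → *buzevlupo*.
*epiw* — final sound /w/ (a voiced consonant) → -ata → *epiwata*.
Since the final sound of *nesu* is /u/ (a vowel), it takes -bi, giving *nesubi*.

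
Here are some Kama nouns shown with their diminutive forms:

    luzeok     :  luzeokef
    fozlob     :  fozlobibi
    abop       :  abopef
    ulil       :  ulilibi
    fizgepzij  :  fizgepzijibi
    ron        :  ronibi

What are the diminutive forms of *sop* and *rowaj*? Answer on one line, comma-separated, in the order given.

The pattern is voicing of the final consonant: -ef when the stem ends in a voiceless consonant (*luzeok*, *abop*); -ibi when the stem ends in a voiced consonant (*fozlob*, *ulil*, *fizgepzij*, *ron*).
The final consonant of *sop* is /p/, which is voiceless, so the suffix is -ef, giving *sopef*.
The final consonant of *rowaj* is /j/, which is voiced, so the suffix is -ibi, giving *rowajibi*.

sopef, rowajibi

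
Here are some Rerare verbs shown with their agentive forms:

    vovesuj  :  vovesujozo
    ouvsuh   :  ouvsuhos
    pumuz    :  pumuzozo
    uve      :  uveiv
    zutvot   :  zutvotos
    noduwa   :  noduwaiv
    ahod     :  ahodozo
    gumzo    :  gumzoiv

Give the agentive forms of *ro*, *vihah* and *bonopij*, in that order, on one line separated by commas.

The suffix is conditioned by the final sound: -os when the stem ends in a voiceless consonant (*ouvsuh*, *zutvot*); -ozo when the stem ends in a voiced consonant (*vovesuj*, *pumuz*, *ahod*); -iv when the stem ends in a vowel (*uve*, *noduwa*, *gumzo*).
Since the final sound of *ro* is /o/ (a vowel), it takes -iv, giving *roiv*.
The final sound of *vihah* is /h/, which is a voiceless consonant, so the suffix is -os, giving *vihahos*.
Since the final sound of *bonopij* is /j/ (a voiced consonant), it takes -ozo, giving *bonopijozo*.

roiv, vihahos, bonopijozo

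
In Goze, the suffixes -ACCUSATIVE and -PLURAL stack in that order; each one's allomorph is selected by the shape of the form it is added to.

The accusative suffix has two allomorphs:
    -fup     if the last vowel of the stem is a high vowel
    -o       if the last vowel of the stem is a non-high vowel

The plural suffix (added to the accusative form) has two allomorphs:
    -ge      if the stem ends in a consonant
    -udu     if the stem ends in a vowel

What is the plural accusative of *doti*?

dotifupge

*doti* — last vowel /i/ (a high vowel) → -fup → *dotifup*.
Since the final sound of the accusative form *dotifup* is /p/ (a consonant), it takes -ge, giving *dotifupge*.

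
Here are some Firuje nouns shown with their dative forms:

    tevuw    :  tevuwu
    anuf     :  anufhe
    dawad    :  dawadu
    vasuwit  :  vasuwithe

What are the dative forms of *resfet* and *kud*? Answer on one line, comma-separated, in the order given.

resfethe, kudu

The alternation tracks the final consonant of the stem — -he when the stem ends in a voiceless consonant (*anuf*, *vasuwit*); -u when the stem ends in a voiced consonant (*tevuw*, *dawad*).
Since the final consonant of *resfet* is /t/ (voiceless), it takes -he, giving *resfethe*.
The final consonant of *kud* is /d/, which is voiced, so the suffix is -u, giving *kudu*.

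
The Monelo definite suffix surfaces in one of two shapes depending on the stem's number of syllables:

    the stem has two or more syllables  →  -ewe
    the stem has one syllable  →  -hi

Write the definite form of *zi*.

zihi

*zi* has one syllable, so the suffix is -hi, giving *zihi*.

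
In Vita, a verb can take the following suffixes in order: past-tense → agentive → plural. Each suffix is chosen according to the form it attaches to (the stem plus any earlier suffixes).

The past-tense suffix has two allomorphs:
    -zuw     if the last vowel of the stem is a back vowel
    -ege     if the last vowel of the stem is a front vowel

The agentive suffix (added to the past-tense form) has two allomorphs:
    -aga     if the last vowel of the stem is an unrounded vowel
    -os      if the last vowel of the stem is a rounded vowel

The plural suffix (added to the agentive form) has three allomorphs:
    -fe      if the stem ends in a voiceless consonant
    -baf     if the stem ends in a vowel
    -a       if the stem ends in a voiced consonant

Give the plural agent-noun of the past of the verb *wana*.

The last vowel of *wana* is /a/, which is a back vowel, so the past-tense suffix is -zuw, giving *wanazuw*.
The last vowel of the past-tense form *wanazuw* is /u/, which is a rounded vowel, so the agentive suffix is -os, giving *wanazuwos*.
Since the final sound of the agentive form *wanazuwos* is /s/ (a voiceless consonant), it takes -fe, giving *wanazuwosfe*.

wanazuwosfe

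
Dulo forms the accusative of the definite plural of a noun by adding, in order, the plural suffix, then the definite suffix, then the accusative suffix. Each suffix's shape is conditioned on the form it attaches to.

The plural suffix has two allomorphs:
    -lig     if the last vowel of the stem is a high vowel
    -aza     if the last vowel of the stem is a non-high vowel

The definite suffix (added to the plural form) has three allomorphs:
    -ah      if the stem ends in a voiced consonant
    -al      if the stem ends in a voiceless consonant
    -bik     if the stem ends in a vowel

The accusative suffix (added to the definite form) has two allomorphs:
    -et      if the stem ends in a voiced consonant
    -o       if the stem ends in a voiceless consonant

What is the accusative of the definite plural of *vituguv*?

*vituguv* — last vowel /u/ (a high vowel) → -lig → *vituguvlig*.
The plural form *vituguvlig*: final sound = /g/, a voiced consonant → -ah → *vituguvligah*.
The final consonant of the definite form *vituguvligah* is /h/, which is voiceless, so the accusative suffix is -o, giving *vituguvligaho*.

vituguvligaho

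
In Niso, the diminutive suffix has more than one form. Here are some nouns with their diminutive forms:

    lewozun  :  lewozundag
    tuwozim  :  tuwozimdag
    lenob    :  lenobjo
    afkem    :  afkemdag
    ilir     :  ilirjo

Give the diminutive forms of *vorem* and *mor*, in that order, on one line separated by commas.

Looking at the final consonant of each stem: -dag when the stem ends in a nasal (*lewozun*, *tuwozim*, *afkem*); -jo when the stem ends in a non-nasal consonant (*lenob*, *ilir*).
*vorem*: final consonant = /m/, a nasal → -dag → *voremdag*.
*mor* — final consonant /r/ (non-nasal) → -jo → *morjo*.

voremdag, morjo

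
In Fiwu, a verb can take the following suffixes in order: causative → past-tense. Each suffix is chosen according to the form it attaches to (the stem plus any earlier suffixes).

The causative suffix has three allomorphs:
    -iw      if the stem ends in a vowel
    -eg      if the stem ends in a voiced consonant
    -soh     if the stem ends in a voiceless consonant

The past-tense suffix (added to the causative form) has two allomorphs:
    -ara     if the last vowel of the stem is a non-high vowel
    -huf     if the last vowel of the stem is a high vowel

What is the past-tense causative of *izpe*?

The final sound of *izpe* is /e/, which is a vowel, so the causative suffix is -iw, giving *izpeiw*.
The last vowel of the causative form *izpeiw* is /i/, which is a high vowel, so the past-tense suffix is -huf, giving *izpeiwhuf*.

izpeiwhuf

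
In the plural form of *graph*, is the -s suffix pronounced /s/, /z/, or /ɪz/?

The stem *graph* ends in a voiceless non-sibilant consonant.
The plural suffix surfaces as /ɪz/ after sibilants, /s/ after other voiceless consonants, and /z/ after other voiced sounds.
So the plural -s on *graph* is pronounced /s/.

/s/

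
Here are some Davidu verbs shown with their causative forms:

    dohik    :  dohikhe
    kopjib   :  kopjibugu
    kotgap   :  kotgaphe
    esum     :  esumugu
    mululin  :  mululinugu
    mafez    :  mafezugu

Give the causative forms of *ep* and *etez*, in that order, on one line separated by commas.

The pattern is voicing of the final consonant: -he when the stem ends in a voiceless consonant (*dohik*, *kotgap*); -ugu when the stem ends in a voiced consonant (*kopjib*, *esum*, *mululin*, *mafez*).
*ep*: final consonant = /p/, voiceless → -he → *ephe*.
The final consonant of *etez* is /z/, which is voiced, so the suffix is -ugu, giving *etezugu*.

ephe, etezugu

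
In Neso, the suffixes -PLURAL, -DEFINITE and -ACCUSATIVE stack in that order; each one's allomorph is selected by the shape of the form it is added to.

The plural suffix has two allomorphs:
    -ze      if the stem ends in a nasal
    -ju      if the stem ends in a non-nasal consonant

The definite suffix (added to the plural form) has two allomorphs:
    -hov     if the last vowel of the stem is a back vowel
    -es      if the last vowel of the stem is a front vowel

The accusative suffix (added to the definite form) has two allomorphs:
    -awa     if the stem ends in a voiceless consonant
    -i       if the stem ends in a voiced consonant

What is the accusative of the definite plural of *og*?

ogjuhovi

Since the final consonant of *og* is /g/ (non-nasal), it takes -ju, giving *ogju*.
The plural form *ogju*: last vowel = /u/, a back vowel → -hov → *ogjuhov*.
The definite form *ogjuhov*: final consonant = /v/, voiced → -i → *ogjuhovi*.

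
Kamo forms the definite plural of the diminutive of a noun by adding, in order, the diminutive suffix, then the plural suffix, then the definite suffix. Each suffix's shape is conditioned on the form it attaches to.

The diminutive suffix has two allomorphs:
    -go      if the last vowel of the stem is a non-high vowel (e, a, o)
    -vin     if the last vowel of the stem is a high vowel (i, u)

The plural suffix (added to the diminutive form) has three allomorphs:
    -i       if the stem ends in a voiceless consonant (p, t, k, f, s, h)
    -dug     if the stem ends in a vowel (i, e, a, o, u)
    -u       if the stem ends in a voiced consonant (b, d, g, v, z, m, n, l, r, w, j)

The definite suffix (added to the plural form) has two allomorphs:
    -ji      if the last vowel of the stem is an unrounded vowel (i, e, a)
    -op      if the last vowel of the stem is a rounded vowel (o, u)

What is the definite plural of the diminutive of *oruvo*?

Since the last vowel of *oruvo* is /o/ (a non-high vowel), it takes -go, giving *oruvogo*.
The diminutive form *oruvogo* — final sound /o/ (a vowel) → -dug → *oruvogodug*.
The last vowel of the plural form *oruvogodug* is /u/, which is a rounded vowel, so the definite suffix is -op, giving *oruvogodugop*.

oruvogodugop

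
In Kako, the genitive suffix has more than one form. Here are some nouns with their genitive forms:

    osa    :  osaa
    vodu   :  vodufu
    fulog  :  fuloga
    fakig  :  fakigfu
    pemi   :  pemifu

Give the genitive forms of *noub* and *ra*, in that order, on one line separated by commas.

noubfu, raa

The alternation tracks the last vowel of the stem — -fu when the last vowel of the stem is a high vowel (*vodu*, *fakig*, *pemi*); -a when the last vowel of the stem is a non-high vowel (*osa*, *fulog*).
*noub*: last vowel = /u/, a high vowel → -fu → *noubfu*.
*ra* — last vowel /a/ (a non-high vowel) → -a → *raa*.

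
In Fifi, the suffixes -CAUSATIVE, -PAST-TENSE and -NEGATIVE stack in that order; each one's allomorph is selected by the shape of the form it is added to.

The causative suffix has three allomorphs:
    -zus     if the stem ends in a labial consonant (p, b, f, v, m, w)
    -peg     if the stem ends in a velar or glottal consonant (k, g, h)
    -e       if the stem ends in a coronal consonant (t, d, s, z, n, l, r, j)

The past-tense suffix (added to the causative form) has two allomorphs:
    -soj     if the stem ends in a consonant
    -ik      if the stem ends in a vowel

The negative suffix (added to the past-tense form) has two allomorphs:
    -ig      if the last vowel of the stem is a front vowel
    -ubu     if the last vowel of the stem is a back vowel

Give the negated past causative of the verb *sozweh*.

sozwehpegsojubu

*sozweh*: final consonant = /h/, velar/glottal → -peg → *sozwehpeg*.
The causative form *sozwehpeg* — final sound /g/ (a consonant) → -soj → *sozwehpegsoj*.
The past-tense form *sozwehpegsoj* — last vowel /o/ (a back vowel) → -ubu → *sozwehpegsojubu*.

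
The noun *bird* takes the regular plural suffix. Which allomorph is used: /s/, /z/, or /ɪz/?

/z/

The stem *bird* ends in a voiced non-sibilant sound.
The plural suffix surfaces as /ɪz/ after sibilants, /s/ after other voiceless consonants, and /z/ after other voiced sounds.
So the plural -s on *bird* is pronounced /z/.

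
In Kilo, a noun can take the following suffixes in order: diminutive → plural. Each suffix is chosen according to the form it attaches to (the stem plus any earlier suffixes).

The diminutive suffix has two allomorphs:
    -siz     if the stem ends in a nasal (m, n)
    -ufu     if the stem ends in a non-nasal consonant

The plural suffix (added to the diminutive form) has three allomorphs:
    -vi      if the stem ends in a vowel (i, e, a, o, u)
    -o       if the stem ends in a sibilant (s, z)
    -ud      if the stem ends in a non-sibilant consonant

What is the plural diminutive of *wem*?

wemsizo

*wem* — final consonant /m/ (a nasal) → -siz → *wemsiz*.
The diminutive form *wemsiz*: final sound = /z/, a sibilant → -o → *wemsizo*.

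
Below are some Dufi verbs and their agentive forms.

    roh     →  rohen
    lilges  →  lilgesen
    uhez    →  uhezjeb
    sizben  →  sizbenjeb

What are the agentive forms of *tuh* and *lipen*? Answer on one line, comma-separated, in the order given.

tuhen, lipenjeb

Looking at the final consonant of each stem: -en when the stem ends in a voiceless consonant (*roh*, *lilges*); -jeb when the stem ends in a voiced consonant (*uhez*, *sizben*).
*tuh*: final consonant = /h/, voiceless → -en → *tuhen*.
*lipen*: final consonant = /n/, voiced → -jeb → *lipenjeb*.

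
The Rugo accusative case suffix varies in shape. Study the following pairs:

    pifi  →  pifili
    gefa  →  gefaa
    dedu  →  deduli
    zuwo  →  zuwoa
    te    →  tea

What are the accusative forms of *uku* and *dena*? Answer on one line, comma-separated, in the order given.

ukuli, denaa

The suffix is conditioned by the last vowel: -li when the last vowel of the stem is a high vowel (*pifi*, *dedu*); -a when the last vowel of the stem is a non-high vowel (*gefa*, *zuwo*, *te*).
*uku*: last vowel = /u/, a high vowel → -li → *ukuli*.
The last vowel of *dena* is /a/, which is a non-high vowel, so the suffix is -a, giving *denaa*.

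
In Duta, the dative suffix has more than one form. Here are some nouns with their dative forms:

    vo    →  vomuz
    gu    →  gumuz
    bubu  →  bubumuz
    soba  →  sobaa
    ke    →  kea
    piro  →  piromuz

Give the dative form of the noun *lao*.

The alternation tracks the last vowel of the stem — -muz when the last vowel of the stem is a rounded vowel (*vo*, *gu*, *bubu*, *piro*); -a when the last vowel of the stem is an unrounded vowel (*soba*, *ke*).
*lao* — last vowel /o/ (a rounded vowel) → -muz → *laomuz*.

laomuz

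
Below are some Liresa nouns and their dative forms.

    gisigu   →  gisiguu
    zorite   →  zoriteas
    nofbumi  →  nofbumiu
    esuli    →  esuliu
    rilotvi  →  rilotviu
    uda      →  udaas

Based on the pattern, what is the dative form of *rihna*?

The suffix is conditioned by the last vowel: -u when the last vowel of the stem is a high vowel (*gisigu*, *nofbumi*, *esuli*, *rilotvi*); -as when the last vowel of the stem is a non-high vowel (*zorite*, *uda*).
*rihna* — last vowel /a/ (a non-high vowel) → -as → *rihnaas*.

rihnaas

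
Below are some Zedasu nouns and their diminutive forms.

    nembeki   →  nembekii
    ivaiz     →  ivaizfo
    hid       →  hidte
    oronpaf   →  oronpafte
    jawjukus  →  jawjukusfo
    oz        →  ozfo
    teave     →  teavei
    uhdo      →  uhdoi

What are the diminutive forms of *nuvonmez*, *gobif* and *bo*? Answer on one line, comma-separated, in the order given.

Looking at the final sound of each stem: -fo when the stem ends in a sibilant (*ivaiz*, *jawjukus*, *oz*); -te when the stem ends in a non-sibilant consonant (*hid*, *oronpaf*); -i when the stem ends in a vowel (*nembeki*, *teave*, *uhdo*).
The final sound of *nuvonmez* is /z/, which is a sibilant, so the suffix is -fo, giving *nuvonmezfo*.
*gobif* — final sound /f/ (a non-sibilant consonant) → -te → *gobifte*.
*bo* — final sound /o/ (a vowel) → -i → *boi*.

nuvonmezfo, gobifte, boi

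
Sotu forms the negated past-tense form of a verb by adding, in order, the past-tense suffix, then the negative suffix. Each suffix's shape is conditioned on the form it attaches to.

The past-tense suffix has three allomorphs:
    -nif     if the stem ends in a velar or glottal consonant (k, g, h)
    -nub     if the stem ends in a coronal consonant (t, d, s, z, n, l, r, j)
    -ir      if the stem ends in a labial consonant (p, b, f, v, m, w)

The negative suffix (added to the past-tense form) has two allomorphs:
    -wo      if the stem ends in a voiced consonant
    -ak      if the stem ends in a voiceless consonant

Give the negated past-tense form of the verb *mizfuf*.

mizfufirwo

*mizfuf* — final consonant /f/ (labial) → -ir → *mizfufir*.
The past-tense form *mizfufir*: final consonant = /r/, voiced → -wo → *mizfufirwo*.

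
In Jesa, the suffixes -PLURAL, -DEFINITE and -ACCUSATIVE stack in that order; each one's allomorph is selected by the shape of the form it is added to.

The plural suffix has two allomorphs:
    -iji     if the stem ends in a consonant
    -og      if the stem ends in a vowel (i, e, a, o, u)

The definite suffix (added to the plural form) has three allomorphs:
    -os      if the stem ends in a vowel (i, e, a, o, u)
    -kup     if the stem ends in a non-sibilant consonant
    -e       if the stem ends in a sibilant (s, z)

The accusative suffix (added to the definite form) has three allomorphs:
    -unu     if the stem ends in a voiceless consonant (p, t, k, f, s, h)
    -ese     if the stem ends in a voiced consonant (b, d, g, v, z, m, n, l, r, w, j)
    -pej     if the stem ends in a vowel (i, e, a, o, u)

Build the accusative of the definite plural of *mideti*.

midetiogkupunu

The final sound of *mideti* is /i/, which is a vowel, so the plural suffix is -og, giving *midetiog*.
The plural form *midetiog*: final sound = /g/, a non-sibilant consonant → -kup → *midetiogkup*.
The definite form *midetiogkup* — final sound /p/ (a voiceless consonant) → -unu → *midetiogkupunu*.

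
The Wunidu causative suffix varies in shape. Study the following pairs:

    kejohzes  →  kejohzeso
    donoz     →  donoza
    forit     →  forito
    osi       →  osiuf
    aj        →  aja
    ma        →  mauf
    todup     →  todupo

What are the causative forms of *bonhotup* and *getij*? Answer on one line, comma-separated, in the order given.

bonhotupo, getija

The alternation tracks the final sound of the stem — -o when the stem ends in a voiceless consonant (*kejohzes*, *forit*, *todup*); -a when the stem ends in a voiced consonant (*donoz*, *aj*); -uf when the stem ends in a vowel (*osi*, *ma*).
The final sound of *bonhotup* is /p/, which is a voiceless consonant, so the suffix is -o, giving *bonhotupo*.
The final sound of *getij* is /j/, which is a voiced consonant, so the suffix is -a, giving *getija*.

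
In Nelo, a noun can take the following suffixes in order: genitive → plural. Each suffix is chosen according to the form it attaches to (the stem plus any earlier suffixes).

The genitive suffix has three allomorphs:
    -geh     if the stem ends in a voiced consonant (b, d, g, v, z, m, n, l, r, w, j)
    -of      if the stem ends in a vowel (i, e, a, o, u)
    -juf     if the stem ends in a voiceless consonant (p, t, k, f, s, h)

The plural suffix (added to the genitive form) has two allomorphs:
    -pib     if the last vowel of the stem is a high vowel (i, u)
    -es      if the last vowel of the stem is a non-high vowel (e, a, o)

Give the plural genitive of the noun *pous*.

pousjufpib

Since the final sound of *pous* is /s/ (a voiceless consonant), it takes -juf, giving *pousjuf*.
The genitive form *pousjuf* — last vowel /u/ (a high vowel) → -pib → *pousjufpib*.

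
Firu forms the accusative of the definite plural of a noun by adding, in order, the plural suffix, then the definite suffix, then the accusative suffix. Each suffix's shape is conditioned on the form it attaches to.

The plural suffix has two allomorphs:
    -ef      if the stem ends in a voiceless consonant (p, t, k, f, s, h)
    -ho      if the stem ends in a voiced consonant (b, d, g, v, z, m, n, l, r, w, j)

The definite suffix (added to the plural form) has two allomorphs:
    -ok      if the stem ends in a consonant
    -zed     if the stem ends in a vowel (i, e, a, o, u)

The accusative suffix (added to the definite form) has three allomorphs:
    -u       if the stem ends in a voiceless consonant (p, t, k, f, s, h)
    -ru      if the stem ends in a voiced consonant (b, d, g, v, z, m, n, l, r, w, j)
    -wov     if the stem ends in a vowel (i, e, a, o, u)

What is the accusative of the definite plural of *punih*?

punihefoku

Since the final consonant of *punih* is /h/ (voiceless), it takes -ef, giving *punihef*.
The plural form *punihef*: final sound = /f/, a consonant → -ok → *punihefok*.
The definite form *punihefok* — final sound /k/ (a voiceless consonant) → -u → *punihefoku*.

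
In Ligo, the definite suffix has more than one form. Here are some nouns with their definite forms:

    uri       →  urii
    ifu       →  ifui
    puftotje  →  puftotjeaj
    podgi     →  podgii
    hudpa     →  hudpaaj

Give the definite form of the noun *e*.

eaj

The pattern is height harmony: -i when the last vowel of the stem is a high vowel (*uri*, *ifu*, *podgi*); -aj when the last vowel of the stem is a non-high vowel (*puftotje*, *hudpa*).
*e*: last vowel = /e/, a non-high vowel → -aj → *eaj*.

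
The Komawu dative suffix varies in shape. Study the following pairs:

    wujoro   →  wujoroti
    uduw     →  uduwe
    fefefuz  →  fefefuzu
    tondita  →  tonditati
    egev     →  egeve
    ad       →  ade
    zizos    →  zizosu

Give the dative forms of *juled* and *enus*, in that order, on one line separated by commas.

The alternation tracks the final sound of the stem — -u when the stem ends in a sibilant (*fefefuz*, *zizos*); -e when the stem ends in a non-sibilant consonant (*uduw*, *egev*, *ad*); -ti when the stem ends in a vowel (*wujoro*, *tondita*).
The final sound of *juled* is /d/, which is a non-sibilant consonant, so the suffix is -e, giving *julede*.
*enus* — final sound /s/ (a sibilant) → -u → *enusu*.

julede, enusu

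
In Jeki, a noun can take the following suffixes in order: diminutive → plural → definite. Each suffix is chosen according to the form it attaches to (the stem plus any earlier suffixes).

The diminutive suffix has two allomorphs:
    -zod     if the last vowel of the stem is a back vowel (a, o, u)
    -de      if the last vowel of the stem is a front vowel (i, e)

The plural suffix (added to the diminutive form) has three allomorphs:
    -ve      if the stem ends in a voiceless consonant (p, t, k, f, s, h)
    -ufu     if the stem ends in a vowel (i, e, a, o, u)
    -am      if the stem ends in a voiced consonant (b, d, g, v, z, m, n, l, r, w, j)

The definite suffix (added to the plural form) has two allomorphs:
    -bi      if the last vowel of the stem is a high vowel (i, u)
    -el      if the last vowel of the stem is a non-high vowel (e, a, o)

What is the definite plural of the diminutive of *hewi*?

hewideufubi

*hewi*: last vowel = /i/, a front vowel → -de → *hewide*.
The diminutive form *hewide*: final sound = /e/, a vowel → -ufu → *hewideufu*.
Since the last vowel of the plural form *hewideufu* is /u/ (a high vowel), it takes -bi, giving *hewideufubi*.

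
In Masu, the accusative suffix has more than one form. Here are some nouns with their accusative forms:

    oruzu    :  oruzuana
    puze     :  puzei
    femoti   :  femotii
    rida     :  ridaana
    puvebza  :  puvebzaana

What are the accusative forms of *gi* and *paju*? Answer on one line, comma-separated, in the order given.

gii, pajuana

The alternation tracks the last vowel of the stem — -i when the last vowel of the stem is a front vowel (*puze*, *femoti*); -ana when the last vowel of the stem is a back vowel (*oruzu*, *rida*, *puvebza*).
Since the last vowel of *gi* is /i/ (a front vowel), it takes -i, giving *gii*.
Since the last vowel of *paju* is /u/ (a back vowel), it takes -ana, giving *pajuana*.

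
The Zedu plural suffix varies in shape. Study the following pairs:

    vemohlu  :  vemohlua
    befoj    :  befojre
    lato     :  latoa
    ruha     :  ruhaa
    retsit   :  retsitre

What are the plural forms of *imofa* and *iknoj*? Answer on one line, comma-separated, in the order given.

imofaa, iknojre

Looking at the final sound of each stem: -re when the stem ends in a consonant (*befoj*, *retsit*); -a when the stem ends in a vowel (*vemohlu*, *lato*, *ruha*).
The final sound of *imofa* is /a/, which is a vowel, so the suffix is -a, giving *imofaa*.
*iknoj*: final sound = /j/, a consonant → -re → *iknojre*.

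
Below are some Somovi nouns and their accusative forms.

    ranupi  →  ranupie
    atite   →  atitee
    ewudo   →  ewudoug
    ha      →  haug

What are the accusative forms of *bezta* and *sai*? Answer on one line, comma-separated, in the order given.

beztaug, saie

Looking at the last vowel of each stem: -e when the last vowel of the stem is a front vowel (*ranupi*, *atite*); -ug when the last vowel of the stem is a back vowel (*ewudo*, *ha*).
The last vowel of *bezta* is /a/, which is a back vowel, so the suffix is -ug, giving *beztaug*.
*sai* — last vowel /i/ (a front vowel) → -e → *saie*.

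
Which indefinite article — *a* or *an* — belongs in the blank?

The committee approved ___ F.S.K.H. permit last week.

an

The indefinite article is chosen by the initial *sound* of the following word, not its spelling.
The initialism *F.S.K.H.* is read letter by letter; the first letter, F, is pronounced /ɛf/, which begins with a vowel sound.
So the article is *an*: The committee approved an F.S.K.H. permit last week.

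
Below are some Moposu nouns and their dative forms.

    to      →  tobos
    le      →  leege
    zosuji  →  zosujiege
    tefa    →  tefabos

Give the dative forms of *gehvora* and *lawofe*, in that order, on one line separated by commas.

gehvorabos, lawofeege

Looking at the last vowel of each stem: -ege when the last vowel of the stem is a front vowel (*le*, *zosuji*); -bos when the last vowel of the stem is a back vowel (*to*, *tefa*).
The last vowel of *gehvora* is /a/, which is a back vowel, so the suffix is -bos, giving *gehvorabos*.
*lawofe* — last vowel /e/ (a front vowel) → -ege → *lawofeege*.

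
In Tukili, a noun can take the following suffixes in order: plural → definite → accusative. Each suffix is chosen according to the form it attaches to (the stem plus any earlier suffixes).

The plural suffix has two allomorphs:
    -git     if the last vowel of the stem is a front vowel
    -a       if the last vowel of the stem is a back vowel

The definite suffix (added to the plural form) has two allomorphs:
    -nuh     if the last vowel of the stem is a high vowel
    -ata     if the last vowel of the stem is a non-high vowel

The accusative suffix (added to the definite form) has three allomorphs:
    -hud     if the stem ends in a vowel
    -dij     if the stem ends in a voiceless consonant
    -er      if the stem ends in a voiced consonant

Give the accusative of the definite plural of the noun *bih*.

bihgitnuhdij

*bih* — last vowel /i/ (a front vowel) → -git → *bihgit*.
The plural form *bihgit* — last vowel /i/ (a high vowel) → -nuh → *bihgitnuh*.
The definite form *bihgitnuh* — final sound /h/ (a voiceless consonant) → -dij → *bihgitnuhdij*.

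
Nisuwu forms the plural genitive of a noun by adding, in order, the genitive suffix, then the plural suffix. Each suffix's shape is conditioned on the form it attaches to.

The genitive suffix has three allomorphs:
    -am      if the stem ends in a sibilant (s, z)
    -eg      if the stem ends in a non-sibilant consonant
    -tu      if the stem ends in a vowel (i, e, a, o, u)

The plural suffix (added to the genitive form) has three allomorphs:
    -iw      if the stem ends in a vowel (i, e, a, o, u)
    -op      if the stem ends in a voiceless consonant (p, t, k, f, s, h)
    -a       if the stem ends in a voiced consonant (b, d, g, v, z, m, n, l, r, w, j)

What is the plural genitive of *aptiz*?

aptizama

*aptiz* — final sound /z/ (a sibilant) → -am → *aptizam*.
Since the final sound of the genitive form *aptizam* is /m/ (a voiced consonant), it takes -a, giving *aptizama*.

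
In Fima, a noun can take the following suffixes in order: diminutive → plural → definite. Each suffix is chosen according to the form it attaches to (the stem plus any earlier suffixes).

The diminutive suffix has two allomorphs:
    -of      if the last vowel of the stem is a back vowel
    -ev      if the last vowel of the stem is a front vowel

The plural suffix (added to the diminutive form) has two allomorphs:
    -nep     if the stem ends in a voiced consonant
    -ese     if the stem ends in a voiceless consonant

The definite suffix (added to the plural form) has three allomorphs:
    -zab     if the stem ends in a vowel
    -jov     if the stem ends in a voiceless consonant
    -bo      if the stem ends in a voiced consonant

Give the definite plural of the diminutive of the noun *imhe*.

Since the last vowel of *imhe* is /e/ (a front vowel), it takes -ev, giving *imheev*.
Since the final consonant of the diminutive form *imheev* is /v/ (voiced), it takes -nep, giving *imheevnep*.
The plural form *imheevnep*: final sound = /p/, a voiceless consonant → -jov → *imheevnepjov*.

imheevnepjov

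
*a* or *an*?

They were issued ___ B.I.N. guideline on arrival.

a

The indefinite article is chosen by the initial *sound* of the following word, not its spelling.
The initialism *B.I.N.* is read letter by letter; the first letter, B, is pronounced /biː/, which begins with a consonant sound.
So the article is *a*: They were issued a B.I.N. guideline on arrival.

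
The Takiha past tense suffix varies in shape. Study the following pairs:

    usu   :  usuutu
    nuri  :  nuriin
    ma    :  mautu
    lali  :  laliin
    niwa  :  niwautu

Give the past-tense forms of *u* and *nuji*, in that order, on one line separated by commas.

The alternation tracks the last vowel of the stem — -in when the last vowel of the stem is a front vowel (*nuri*, *lali*); -utu when the last vowel of the stem is a back vowel (*usu*, *ma*, *niwa*).
*u* — last vowel /u/ (a back vowel) → -utu → *uutu*.
*nuji* — last vowel /i/ (a front vowel) → -in → *nujiin*.

uutu, nujiin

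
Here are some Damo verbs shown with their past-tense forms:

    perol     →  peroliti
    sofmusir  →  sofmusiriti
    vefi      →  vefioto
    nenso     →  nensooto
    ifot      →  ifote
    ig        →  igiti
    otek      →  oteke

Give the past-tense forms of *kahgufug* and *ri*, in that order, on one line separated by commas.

The pattern is voicing of the final sound: -e when the stem ends in a voiceless consonant (*ifot*, *otek*); -iti when the stem ends in a voiced consonant (*perol*, *sofmusir*, *ig*); -oto when the stem ends in a vowel (*vefi*, *nenso*).
The final sound of *kahgufug* is /g/, which is a voiced consonant, so the suffix is -iti, giving *kahgufugiti*.
Since the final sound of *ri* is /i/ (a vowel), it takes -oto, giving *rioto*.

kahgufugiti, rioto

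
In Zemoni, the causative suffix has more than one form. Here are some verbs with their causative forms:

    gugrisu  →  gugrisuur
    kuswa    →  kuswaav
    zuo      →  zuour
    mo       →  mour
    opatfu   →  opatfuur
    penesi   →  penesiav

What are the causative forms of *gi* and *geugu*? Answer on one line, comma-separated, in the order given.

Looking at the last vowel of each stem: -ur when the last vowel of the stem is a rounded vowel (*gugrisu*, *zuo*, *mo*, *opatfu*); -av when the last vowel of the stem is an unrounded vowel (*kuswa*, *penesi*).
*gi*: last vowel = /i/, an unrounded vowel → -av → *giav*.
The last vowel of *geugu* is /u/, which is a rounded vowel, so the suffix is -ur, giving *geuguur*.

giav, geuguur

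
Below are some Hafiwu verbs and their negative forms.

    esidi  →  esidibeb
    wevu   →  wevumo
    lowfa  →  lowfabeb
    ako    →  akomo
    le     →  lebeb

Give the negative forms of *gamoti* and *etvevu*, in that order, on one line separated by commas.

Looking at the last vowel of each stem: -mo when the last vowel of the stem is a rounded vowel (*wevu*, *ako*); -beb when the last vowel of the stem is an unrounded vowel (*esidi*, *lowfa*, *le*).
The last vowel of *gamoti* is /i/, which is an unrounded vowel, so the suffix is -beb, giving *gamotibeb*.
The last vowel of *etvevu* is /u/, which is a rounded vowel, so the suffix is -mo, giving *etvevumo*.

gamotibeb, etvevumo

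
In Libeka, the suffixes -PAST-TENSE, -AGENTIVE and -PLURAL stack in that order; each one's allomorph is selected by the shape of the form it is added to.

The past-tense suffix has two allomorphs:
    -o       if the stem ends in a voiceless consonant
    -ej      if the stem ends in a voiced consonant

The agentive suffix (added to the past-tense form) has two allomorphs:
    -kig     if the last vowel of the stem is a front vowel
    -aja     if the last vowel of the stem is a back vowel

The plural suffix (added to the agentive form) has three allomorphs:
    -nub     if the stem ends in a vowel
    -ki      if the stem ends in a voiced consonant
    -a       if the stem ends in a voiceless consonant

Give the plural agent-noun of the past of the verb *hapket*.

*hapket*: final consonant = /t/, voiceless → -o → *hapketo*.
The past-tense form *hapketo*: last vowel = /o/, a back vowel → -aja → *hapketoaja*.
The final sound of the agentive form *hapketoaja* is /a/, which is a vowel, so the plural suffix is -nub, giving *hapketoajanub*.

hapketoajanub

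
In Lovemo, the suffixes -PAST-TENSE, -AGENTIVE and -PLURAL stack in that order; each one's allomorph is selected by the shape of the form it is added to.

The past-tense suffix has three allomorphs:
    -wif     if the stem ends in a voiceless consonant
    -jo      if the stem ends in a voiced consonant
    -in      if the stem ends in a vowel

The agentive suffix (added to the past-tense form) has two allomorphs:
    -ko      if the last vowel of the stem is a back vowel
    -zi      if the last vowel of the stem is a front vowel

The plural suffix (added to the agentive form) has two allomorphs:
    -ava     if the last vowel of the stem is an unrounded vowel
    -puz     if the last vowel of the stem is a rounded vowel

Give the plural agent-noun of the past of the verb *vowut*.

*vowut*: final sound = /t/, a voiceless consonant → -wif → *vowutwif*.
The past-tense form *vowutwif* — last vowel /i/ (a front vowel) → -zi → *vowutwifzi*.
The agentive form *vowutwifzi*: last vowel = /i/, an unrounded vowel → -ava → *vowutwifziava*.

vowutwifziava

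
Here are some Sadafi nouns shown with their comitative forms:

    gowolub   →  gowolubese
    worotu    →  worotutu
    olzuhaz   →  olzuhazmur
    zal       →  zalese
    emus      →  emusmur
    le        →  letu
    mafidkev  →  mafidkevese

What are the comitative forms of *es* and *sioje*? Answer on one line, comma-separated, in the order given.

esmur, siojetu

The pattern is sibilance of the final sound: -mur when the stem ends in a sibilant (*olzuhaz*, *emus*); -ese when the stem ends in a non-sibilant consonant (*gowolub*, *zal*, *mafidkev*); -tu when the stem ends in a vowel (*worotu*, *le*).
*es* — final sound /s/ (a sibilant) → -mur → *esmur*.
The final sound of *sioje* is /e/, which is a vowel, so the suffix is -tu, giving *siojetu*.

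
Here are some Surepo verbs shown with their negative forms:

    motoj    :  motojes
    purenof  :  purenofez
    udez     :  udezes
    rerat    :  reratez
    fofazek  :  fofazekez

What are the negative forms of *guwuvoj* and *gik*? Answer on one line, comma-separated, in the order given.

Looking at the final consonant of each stem: -ez when the stem ends in a voiceless consonant (*purenof*, *rerat*, *fofazek*); -es when the stem ends in a voiced consonant (*motoj*, *udez*).
*guwuvoj* — final consonant /j/ (voiced) → -es → *guwuvojes*.
The final consonant of *gik* is /k/, which is voiceless, so the suffix is -ez, giving *gikez*.

guwuvojes, gikez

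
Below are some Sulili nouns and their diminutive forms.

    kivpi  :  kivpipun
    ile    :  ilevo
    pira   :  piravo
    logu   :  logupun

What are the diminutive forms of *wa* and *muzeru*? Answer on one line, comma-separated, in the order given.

wavo, muzerupun

The suffix is conditioned by the last vowel: -pun when the last vowel of the stem is a high vowel (*kivpi*, *logu*); -vo when the last vowel of the stem is a non-high vowel (*ile*, *pira*).
The last vowel of *wa* is /a/, which is a non-high vowel, so the suffix is -vo, giving *wavo*.
The last vowel of *muzeru* is /u/, which is a high vowel, so the suffix is -pun, giving *muzerupun*.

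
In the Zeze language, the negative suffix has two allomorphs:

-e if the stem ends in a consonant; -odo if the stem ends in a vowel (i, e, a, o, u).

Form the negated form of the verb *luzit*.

*luzit* — final sound /t/ (a consonant) → -e → *luzite*.

luzite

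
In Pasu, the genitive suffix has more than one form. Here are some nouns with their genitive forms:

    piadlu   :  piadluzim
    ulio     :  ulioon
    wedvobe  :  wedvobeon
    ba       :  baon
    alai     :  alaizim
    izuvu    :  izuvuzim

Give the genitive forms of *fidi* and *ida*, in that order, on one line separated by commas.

The suffix is conditioned by the last vowel: -zim when the last vowel of the stem is a high vowel (*piadlu*, *alai*, *izuvu*); -on when the last vowel of the stem is a non-high vowel (*ulio*, *wedvobe*, *ba*).
Since the last vowel of *fidi* is /i/ (a high vowel), it takes -zim, giving *fidizim*.
*ida*: last vowel = /a/, a non-high vowel → -on → *idaon*.

fidizim, idaon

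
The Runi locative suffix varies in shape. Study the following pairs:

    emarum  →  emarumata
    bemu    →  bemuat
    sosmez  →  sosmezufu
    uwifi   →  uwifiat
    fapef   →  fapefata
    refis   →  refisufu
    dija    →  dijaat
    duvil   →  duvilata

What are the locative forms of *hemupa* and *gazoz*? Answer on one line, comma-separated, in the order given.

hemupaat, gazozufu

Looking at the final sound of each stem: -ufu when the stem ends in a sibilant (*sosmez*, *refis*); -ata when the stem ends in a non-sibilant consonant (*emarum*, *fapef*, *duvil*); -at when the stem ends in a vowel (*bemu*, *uwifi*, *dija*).
*hemupa*: final sound = /a/, a vowel → -at → *hemupaat*.
Since the final sound of *gazoz* is /z/ (a sibilant), it takes -ufu, giving *gazozufu*.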